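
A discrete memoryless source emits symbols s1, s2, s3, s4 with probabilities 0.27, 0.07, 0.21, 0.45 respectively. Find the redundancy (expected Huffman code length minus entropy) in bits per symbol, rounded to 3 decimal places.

0.060 bits

Entropy H = −Σ p log₂ p ≈ 1.7698 bits.
Huffman merges: 7/100+21/100→7/25; 27/100+7/25→11/20; 9/20+11/20→1. L = 183/100 ≈ 1.8300.
L − H = 1.8300 − 1.7698 = 0.060 bits.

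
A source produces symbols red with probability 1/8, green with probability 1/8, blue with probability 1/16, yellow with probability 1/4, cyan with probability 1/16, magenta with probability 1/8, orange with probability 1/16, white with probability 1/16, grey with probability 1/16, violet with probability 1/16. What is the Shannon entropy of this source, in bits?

Each probability is a power of 1/2, so log₂(1/p) is an integer.
H = Σ p·log₂(1/p) = 1/8·3 + 1/8·3 + 1/16·4 + 1/4·2 + 1/16·4 + 1/8·3 + 1/16·4 + 1/16·4 + 1/16·4 + 1/16·4 = 3.125 bits.

3.125 bits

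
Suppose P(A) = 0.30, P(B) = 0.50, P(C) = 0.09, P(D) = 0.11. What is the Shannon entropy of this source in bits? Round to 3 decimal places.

H = −Σ pᵢ log₂ pᵢ.
−0.30·log₂(0.30) = 0.5211
−0.50·log₂(0.50) = 0.5000
−0.09·log₂(0.09) = 0.3127
−0.11·log₂(0.11) = 0.3503
Sum ≈ 1.6840 → 1.684 bits.

1.684 bits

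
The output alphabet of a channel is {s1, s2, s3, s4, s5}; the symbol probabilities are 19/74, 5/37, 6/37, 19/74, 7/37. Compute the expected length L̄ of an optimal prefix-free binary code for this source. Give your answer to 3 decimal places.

Repeatedly combine the two least-probable nodes; the expected code length is the sum of the merged weights.
merge 5/37 + 6/37 → 11/37
merge 7/37 + 19/74 → 33/74
merge 19/74 + 11/37 → 41/74
merge 33/74 + 41/74 → 1
L = 11/37 + 33/74 + 41/74 + 1 = 85/37 ≈ 2.297 bits/symbol.

2.297 bits/symbol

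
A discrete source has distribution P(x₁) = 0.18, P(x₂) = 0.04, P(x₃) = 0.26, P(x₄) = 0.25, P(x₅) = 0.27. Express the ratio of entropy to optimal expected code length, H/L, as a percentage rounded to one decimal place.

96.7%

Entropy H = −Σ p log₂ p ≈ 2.1464 bits.
Huffman merges: 1/25+9/50→11/50; 11/50+1/4→47/100; 13/50+27/100→53/100; 47/100+53/100→1. L = 111/50 ≈ 2.2200.
Efficiency = H/L = 2.1464/2.2200 = 96.7%.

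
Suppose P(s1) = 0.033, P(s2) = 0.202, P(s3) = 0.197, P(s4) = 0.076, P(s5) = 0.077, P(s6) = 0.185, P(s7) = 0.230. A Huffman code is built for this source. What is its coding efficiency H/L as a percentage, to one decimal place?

Entropy H = −Σ p log₂ p ≈ 2.5957 bits.
Huffman merges: 33/1000+19/250→109/1000; 77/1000+109/1000→93/500; 37/200+93/500→371/1000; 197/1000+101/500→399/1000; 23/100+371/1000→601/1000; 399/1000+601/1000→1. L = 1333/500 ≈ 2.6660.
Efficiency = H/L = 2.5957/2.6660 = 97.4%.

97.4%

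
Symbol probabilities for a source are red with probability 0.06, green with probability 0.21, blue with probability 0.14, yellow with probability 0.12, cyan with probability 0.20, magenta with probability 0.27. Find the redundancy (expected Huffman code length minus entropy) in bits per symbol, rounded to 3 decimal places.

Entropy H = −Σ p log₂ p ≈ 2.4549 bits.
Huffman merges: 3/50+3/25→9/50; 7/50+9/50→8/25; 1/5+21/100→41/100; 27/100+8/25→59/100; 41/100+59/100→1. L = 5/2 ≈ 2.5000.
L − H = 2.5000 − 2.4549 = 0.045 bits.

0.045 bits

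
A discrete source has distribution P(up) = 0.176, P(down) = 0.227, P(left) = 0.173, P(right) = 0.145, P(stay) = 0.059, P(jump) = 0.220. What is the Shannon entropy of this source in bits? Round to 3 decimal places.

2.490 bits

H = −Σ pᵢ log₂ pᵢ.
−0.176·log₂(0.176) = 0.4411
−0.227·log₂(0.227) = 0.4856
−0.173·log₂(0.173) = 0.4379
−0.145·log₂(0.145) = 0.4040
−0.059·log₂(0.059) = 0.2409
−0.220·log₂(0.220) = 0.4806
Sum ≈ 2.4900 → 2.490 bits.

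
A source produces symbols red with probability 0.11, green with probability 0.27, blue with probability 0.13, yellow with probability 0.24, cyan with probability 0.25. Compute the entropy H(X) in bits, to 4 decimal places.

2.2371 bits

H = −Σ pᵢ log₂ pᵢ.
−0.11·log₂(0.11) = 0.3503
−0.27·log₂(0.27) = 0.5100
−0.13·log₂(0.13) = 0.3826
−0.24·log₂(0.24) = 0.4941
−0.25·log₂(0.25) = 0.5000
Sum ≈ 2.2371 → 2.2371 bits.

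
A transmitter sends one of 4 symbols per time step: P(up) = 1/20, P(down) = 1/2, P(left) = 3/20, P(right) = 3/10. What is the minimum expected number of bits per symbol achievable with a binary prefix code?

1.7 bits/symbol

Repeatedly combine the two least-probable nodes; the expected code length is the sum of the merged weights.
merge 1/20 + 3/20 → 1/5
merge 1/5 + 3/10 → 1/2
merge 1/2 + 1/2 → 1
L = 1/5 + 1/2 + 1 = 17/10 = 1.7 bits/symbol.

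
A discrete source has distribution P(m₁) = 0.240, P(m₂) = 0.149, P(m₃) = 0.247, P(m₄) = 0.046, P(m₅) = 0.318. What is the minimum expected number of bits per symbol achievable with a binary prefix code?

Repeatedly combine the two least-probable nodes; the expected code length is the sum of the merged weights.
merge 23/500 + 149/1000 → 39/200
merge 39/200 + 6/25 → 87/200
merge 247/1000 + 159/500 → 113/200
merge 87/200 + 113/200 → 1
L = 39/200 + 87/200 + 113/200 + 1 = 439/200 = 2.195 bits/symbol.

2.195 bits/symbol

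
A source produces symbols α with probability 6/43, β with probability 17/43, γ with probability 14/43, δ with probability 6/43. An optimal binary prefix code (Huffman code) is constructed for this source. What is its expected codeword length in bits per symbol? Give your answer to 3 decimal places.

1.884 bits/symbol

Repeatedly combine the two least-probable nodes; the expected code length is the sum of the merged weights.
merge 6/43 + 6/43 → 12/43
merge 12/43 + 14/43 → 26/43
merge 17/43 + 26/43 → 1
L = 12/43 + 26/43 + 1 = 81/43 ≈ 1.884 bits/symbol.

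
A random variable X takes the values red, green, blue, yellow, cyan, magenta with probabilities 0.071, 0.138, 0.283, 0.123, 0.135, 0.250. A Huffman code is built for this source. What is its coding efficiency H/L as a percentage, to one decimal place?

Entropy H = −Σ p log₂ p ≈ 2.4425 bits.
Huffman merges: 71/1000+123/1000→97/500; 27/200+69/500→273/1000; 97/500+1/4→111/250; 273/1000+283/1000→139/250; 111/250+139/250→1. L = 2467/1000 ≈ 2.4670.
Efficiency = H/L = 2.4425/2.4670 = 99.0%.

99.0%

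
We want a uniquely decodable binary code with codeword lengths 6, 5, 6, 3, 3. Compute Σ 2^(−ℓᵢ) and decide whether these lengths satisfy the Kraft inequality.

0.3125; yes

With common denominator 2^6 = 64: Σ 2^(−ℓᵢ) = 1/64 + 2/64 + 1/64 + 8/64 + 8/64 = 20/64 = 0.3125.
Kraft's inequality requires Σ ≤ 1; here Σ = 0.3125 ≤ 1, so such a prefix code exists.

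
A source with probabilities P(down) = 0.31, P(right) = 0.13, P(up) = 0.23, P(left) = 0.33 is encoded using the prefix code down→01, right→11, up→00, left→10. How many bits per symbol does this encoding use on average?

L̄ = Σ pᵢ·ℓᵢ = 0.31·2 + 0.13·2 + 0.23·2 + 0.33·2 = 2 bits/symbol.

2 bits/symbol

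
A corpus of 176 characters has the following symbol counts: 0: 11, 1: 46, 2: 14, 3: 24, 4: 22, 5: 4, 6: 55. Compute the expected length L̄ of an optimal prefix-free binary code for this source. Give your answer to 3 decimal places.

Probabilities are the counts divided by 176.
Repeatedly combine the two least-probable nodes; the expected code length is the sum of the merged weights.
merge 1/44 + 1/16 → 15/176
merge 7/88 + 15/176 → 29/176
merge 1/8 + 3/22 → 23/88
merge 29/176 + 23/88 → 75/176
merge 23/88 + 5/16 → 101/176
merge 75/176 + 101/176 → 1
L = 15/176 + 29/176 + 23/88 + 75/176 + 101/176 + 1 = 221/88 ≈ 2.511 bits/symbol.

2.511 bits/symbol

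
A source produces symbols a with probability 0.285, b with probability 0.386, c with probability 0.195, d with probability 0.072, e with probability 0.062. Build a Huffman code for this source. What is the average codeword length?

2.077 bits/symbol

Repeatedly combine the two least-probable nodes; the expected code length is the sum of the merged weights.
merge 31/500 + 9/125 → 67/500
merge 67/500 + 39/200 → 329/1000
merge 57/200 + 329/1000 → 307/500
merge 193/500 + 307/500 → 1
L = 67/500 + 329/1000 + 307/500 + 1 = 2077/1000 = 2.077 bits/symbol.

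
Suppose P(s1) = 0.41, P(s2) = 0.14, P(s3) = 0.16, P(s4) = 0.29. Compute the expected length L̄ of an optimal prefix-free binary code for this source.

1.89 bits/symbol

Repeatedly combine the two least-probable nodes; the expected code length is the sum of the merged weights.
merge 7/50 + 4/25 → 3/10
merge 29/100 + 3/10 → 59/100
merge 41/100 + 59/100 → 1
L = 3/10 + 59/100 + 1 = 189/100 = 1.89 bits/symbol.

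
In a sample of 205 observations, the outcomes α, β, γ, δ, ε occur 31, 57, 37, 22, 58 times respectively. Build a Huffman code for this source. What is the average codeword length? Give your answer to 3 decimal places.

Probabilities are the counts divided by 205.
Repeatedly combine the two least-probable nodes; the expected code length is the sum of the merged weights.
merge 22/205 + 31/205 → 53/205
merge 37/205 + 53/205 → 18/41
merge 57/205 + 58/205 → 23/41
merge 18/41 + 23/41 → 1
L = 53/205 + 18/41 + 23/41 + 1 = 463/205 ≈ 2.259 bits/symbol.

2.259 bits/symbol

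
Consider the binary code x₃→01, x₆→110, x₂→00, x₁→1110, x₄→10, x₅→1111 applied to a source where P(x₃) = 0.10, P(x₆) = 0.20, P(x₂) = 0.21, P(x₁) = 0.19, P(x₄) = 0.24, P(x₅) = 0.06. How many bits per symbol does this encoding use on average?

2.7 bits/symbol

L̄ = Σ pᵢ·ℓᵢ = 0.10·2 + 0.20·3 + 0.21·2 + 0.19·4 + 0.24·2 + 0.06·4 = 2.7 bits/symbol.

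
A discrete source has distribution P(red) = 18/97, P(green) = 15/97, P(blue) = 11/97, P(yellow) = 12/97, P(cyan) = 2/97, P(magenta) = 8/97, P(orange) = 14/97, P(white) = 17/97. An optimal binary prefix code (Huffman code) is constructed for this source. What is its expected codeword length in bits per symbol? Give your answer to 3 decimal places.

2.918 bits/symbol

Repeatedly combine the two least-probable nodes; the expected code length is the sum of the merged weights.
merge 2/97 + 8/97 → 10/97
merge 10/97 + 11/97 → 21/97
merge 12/97 + 14/97 → 26/97
merge 15/97 + 17/97 → 32/97
merge 18/97 + 21/97 → 39/97
merge 26/97 + 32/97 → 58/97
merge 39/97 + 58/97 → 1
L = 10/97 + 21/97 + 26/97 + 32/97 + 39/97 + 58/97 + 1 = 283/97 ≈ 2.918 bits/symbol.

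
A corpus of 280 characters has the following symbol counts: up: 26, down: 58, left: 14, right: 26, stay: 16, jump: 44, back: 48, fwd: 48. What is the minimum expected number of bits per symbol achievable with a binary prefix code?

2.9 bits/symbol

Probabilities are the counts divided by 280.
Repeatedly combine the two least-probable nodes; the expected code length is the sum of the merged weights.
merge 1/20 + 2/35 → 3/28
merge 13/140 + 13/140 → 13/70
merge 3/28 + 11/70 → 37/140
merge 6/35 + 6/35 → 12/35
merge 13/70 + 29/140 → 11/28
merge 37/140 + 12/35 → 17/28
merge 11/28 + 17/28 → 1
L = 3/28 + 13/70 + 37/140 + 12/35 + 11/28 + 17/28 + 1 = 29/10 = 2.9 bits/symbol.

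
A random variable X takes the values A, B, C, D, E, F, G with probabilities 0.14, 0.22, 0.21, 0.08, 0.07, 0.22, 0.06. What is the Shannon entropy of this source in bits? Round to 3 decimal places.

2.635 bits

H = −Σ pᵢ log₂ pᵢ.
−0.14·log₂(0.14) = 0.3971
−0.22·log₂(0.22) = 0.4806
−0.21·log₂(0.21) = 0.4728
−0.08·log₂(0.08) = 0.2915
−0.07·log₂(0.07) = 0.2686
−0.22·log₂(0.22) = 0.4806
−0.06·log₂(0.06) = 0.2435
Sum ≈ 2.6347 → 2.635 bits.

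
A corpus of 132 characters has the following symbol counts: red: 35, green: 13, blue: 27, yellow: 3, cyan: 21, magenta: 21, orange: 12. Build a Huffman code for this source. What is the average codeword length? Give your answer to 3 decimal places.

2.644 bits/symbol

Probabilities are the counts divided by 132.
Repeatedly combine the two least-probable nodes; the expected code length is the sum of the merged weights.
merge 1/44 + 1/11 → 5/44
merge 13/132 + 5/44 → 7/33
merge 7/44 + 7/44 → 7/22
merge 9/44 + 7/33 → 5/12
merge 35/132 + 7/22 → 7/12
merge 5/12 + 7/12 → 1
L = 5/44 + 7/33 + 7/22 + 5/12 + 7/12 + 1 = 349/132 ≈ 2.644 bits/symbol.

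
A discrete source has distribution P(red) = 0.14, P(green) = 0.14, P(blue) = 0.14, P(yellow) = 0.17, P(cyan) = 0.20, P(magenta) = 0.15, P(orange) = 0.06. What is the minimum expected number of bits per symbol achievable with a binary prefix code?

Repeatedly combine the two least-probable nodes; the expected code length is the sum of the merged weights.
merge 3/50 + 7/50 → 1/5
merge 7/50 + 7/50 → 7/25
merge 3/20 + 17/100 → 8/25
merge 1/5 + 1/5 → 2/5
merge 7/25 + 8/25 → 3/5
merge 2/5 + 3/5 → 1
L = 1/5 + 7/25 + 8/25 + 2/5 + 3/5 + 1 = 14/5 = 2.8 bits/symbol.

2.8 bits/symbol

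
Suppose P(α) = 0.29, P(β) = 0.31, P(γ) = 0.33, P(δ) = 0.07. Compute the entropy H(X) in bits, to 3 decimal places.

H = −Σ pᵢ log₂ pᵢ.
−0.29·log₂(0.29) = 0.5179
−0.31·log₂(0.31) = 0.5238
−0.33·log₂(0.33) = 0.5278
−0.07·log₂(0.07) = 0.2686
Sum ≈ 1.8381 → 1.838 bits.

1.838 bits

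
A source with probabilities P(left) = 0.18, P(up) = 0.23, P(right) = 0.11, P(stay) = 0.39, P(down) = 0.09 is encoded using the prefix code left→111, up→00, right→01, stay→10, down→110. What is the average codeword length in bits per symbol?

L̄ = Σ pᵢ·ℓᵢ = 0.18·3 + 0.23·2 + 0.11·2 + 0.39·2 + 0.09·3 = 2.27 bits/symbol.

2.27 bits/symbol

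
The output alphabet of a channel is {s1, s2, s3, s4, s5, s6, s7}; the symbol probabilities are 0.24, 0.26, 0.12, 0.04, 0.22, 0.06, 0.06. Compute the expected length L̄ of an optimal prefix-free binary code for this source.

Repeatedly combine the two least-probable nodes; the expected code length is the sum of the merged weights.
merge 1/25 + 3/50 → 1/10
merge 3/50 + 1/10 → 4/25
merge 3/25 + 4/25 → 7/25
merge 11/50 + 6/25 → 23/50
merge 13/50 + 7/25 → 27/50
merge 23/50 + 27/50 → 1
L = 1/10 + 4/25 + 7/25 + 23/50 + 27/50 + 1 = 127/50 = 2.54 bits/symbol.

2.54 bits/symbol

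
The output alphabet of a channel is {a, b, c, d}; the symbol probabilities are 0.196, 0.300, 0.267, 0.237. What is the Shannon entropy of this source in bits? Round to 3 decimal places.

1.983 bits

H = −Σ pᵢ log₂ pᵢ.
−0.196·log₂(0.196) = 0.4608
−0.300·log₂(0.300) = 0.5211
−0.267·log₂(0.267) = 0.5087
−0.237·log₂(0.237) = 0.4923
Sum ≈ 1.9828 → 1.983 bits.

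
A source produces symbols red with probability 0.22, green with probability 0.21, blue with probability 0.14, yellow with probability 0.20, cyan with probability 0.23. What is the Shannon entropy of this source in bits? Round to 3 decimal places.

2.303 bits

H = −Σ pᵢ log₂ pᵢ.
−0.22·log₂(0.22) = 0.4806
−0.21·log₂(0.21) = 0.4728
−0.14·log₂(0.14) = 0.3971
−0.20·log₂(0.20) = 0.4644
−0.23·log₂(0.23) = 0.4877
Sum ≈ 2.3026 → 2.303 bits.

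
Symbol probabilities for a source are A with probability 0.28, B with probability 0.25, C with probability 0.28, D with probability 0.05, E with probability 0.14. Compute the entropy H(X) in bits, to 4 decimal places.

2.1416 bits

H = −Σ pᵢ log₂ pᵢ.
−0.28·log₂(0.28) = 0.5142
−0.25·log₂(0.25) = 0.5000
−0.28·log₂(0.28) = 0.5142
−0.05·log₂(0.05) = 0.2161
−0.14·log₂(0.14) = 0.3971
Sum ≈ 2.1416 → 2.1416 bits.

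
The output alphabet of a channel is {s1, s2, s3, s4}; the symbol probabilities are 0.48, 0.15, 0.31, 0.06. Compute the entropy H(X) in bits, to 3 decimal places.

1.686 bits

H = −Σ pᵢ log₂ pᵢ.
−0.48·log₂(0.48) = 0.5083
−0.15·log₂(0.15) = 0.4105
−0.31·log₂(0.31) = 0.5238
−0.06·log₂(0.06) = 0.2435
Sum ≈ 1.6861 → 1.686 bits.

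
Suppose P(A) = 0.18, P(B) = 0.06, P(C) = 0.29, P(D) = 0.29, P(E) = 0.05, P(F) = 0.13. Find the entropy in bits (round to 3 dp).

H = −Σ pᵢ log₂ pᵢ.
−0.18·log₂(0.18) = 0.4453
−0.06·log₂(0.06) = 0.2435
−0.29·log₂(0.29) = 0.5179
−0.29·log₂(0.29) = 0.5179
−0.05·log₂(0.05) = 0.2161
−0.13·log₂(0.13) = 0.3826
Sum ≈ 2.3234 → 2.323 bits.

2.323 bits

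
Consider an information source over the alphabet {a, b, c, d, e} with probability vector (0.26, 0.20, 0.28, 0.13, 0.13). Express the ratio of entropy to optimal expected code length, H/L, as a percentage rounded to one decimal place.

Entropy H = −Σ p log₂ p ≈ 2.2492 bits.
Huffman merges: 13/100+13/100→13/50; 1/5+13/50→23/50; 13/50+7/25→27/50; 23/50+27/50→1. L = 113/50 ≈ 2.2600.
Efficiency = H/L = 2.2492/2.2600 = 99.5%.

99.5%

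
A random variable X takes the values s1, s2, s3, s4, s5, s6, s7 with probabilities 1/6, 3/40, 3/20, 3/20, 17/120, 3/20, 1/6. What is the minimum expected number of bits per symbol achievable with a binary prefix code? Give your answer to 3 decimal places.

Repeatedly combine the two least-probable nodes; the expected code length is the sum of the merged weights.
merge 3/40 + 17/120 → 13/60
merge 3/20 + 3/20 → 3/10
merge 3/20 + 1/6 → 19/60
merge 1/6 + 13/60 → 23/60
merge 3/10 + 19/60 → 37/60
merge 23/60 + 37/60 → 1
L = 13/60 + 3/10 + 19/60 + 23/60 + 37/60 + 1 = 17/6 ≈ 2.833 bits/symbol.

2.833 bits/symbol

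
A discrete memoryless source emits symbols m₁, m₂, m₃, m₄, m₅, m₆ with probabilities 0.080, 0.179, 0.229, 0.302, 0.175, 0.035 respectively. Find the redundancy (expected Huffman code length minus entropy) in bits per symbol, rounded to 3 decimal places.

Entropy H = −Σ p log₂ p ≈ 2.3538 bits.
Huffman merges: 7/200+2/25→23/200; 23/200+7/40→29/100; 179/1000+229/1000→51/125; 29/100+151/500→74/125; 51/125+74/125→1. L = 481/200 ≈ 2.4050.
L − H = 2.4050 − 2.3538 = 0.051 bits.

0.051 bits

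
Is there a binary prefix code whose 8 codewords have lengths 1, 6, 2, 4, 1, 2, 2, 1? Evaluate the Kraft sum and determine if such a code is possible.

With common denominator 2^6 = 64: Σ 2^(−ℓᵢ) = 32/64 + 1/64 + 16/64 + 4/64 + 32/64 + 16/64 + 16/64 + 32/64 = 149/64 = 2.328125.
Kraft's inequality requires Σ ≤ 1; here Σ = 2.328125 > 1, so no such prefix code exists.

2.328125; no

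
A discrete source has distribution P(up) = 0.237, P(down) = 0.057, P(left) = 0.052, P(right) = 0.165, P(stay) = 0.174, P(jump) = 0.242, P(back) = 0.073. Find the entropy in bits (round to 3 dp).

2.589 bits

H = −Σ pᵢ log₂ pᵢ.
−0.237·log₂(0.237) = 0.4923
−0.057·log₂(0.057) = 0.2356
−0.052·log₂(0.052) = 0.2218
−0.165·log₂(0.165) = 0.4289
−0.174·log₂(0.174) = 0.4390
−0.242·log₂(0.242) = 0.4954
−0.073·log₂(0.073) = 0.2756
Sum ≈ 2.5885 → 2.589 bits.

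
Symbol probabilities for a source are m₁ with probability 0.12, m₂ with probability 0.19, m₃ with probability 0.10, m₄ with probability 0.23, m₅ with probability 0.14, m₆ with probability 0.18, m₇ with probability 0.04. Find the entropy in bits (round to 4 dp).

H = −Σ pᵢ log₂ pᵢ.
−0.12·log₂(0.12) = 0.3671
−0.19·log₂(0.19) = 0.4552
−0.10·log₂(0.10) = 0.3322
−0.23·log₂(0.23) = 0.4877
−0.14·log₂(0.14) = 0.3971
−0.18·log₂(0.18) = 0.4453
−0.04·log₂(0.04) = 0.1858
Sum ≈ 2.6703 → 2.6703 bits.

2.6703 bits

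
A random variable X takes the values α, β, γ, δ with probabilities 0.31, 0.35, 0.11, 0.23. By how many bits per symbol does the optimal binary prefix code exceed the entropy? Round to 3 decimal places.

0.098 bits

Entropy H = −Σ p log₂ p ≈ 1.8918 bits.
Huffman merges: 11/100+23/100→17/50; 31/100+17/50→13/20; 7/20+13/20→1. L = 199/100 ≈ 1.9900.
L − H = 1.9900 − 1.8918 = 0.098 bits.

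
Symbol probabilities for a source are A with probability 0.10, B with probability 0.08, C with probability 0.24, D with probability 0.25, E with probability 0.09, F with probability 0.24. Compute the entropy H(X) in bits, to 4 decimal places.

H = −Σ pᵢ log₂ pᵢ.
−0.10·log₂(0.10) = 0.3322
−0.08·log₂(0.08) = 0.2915
−0.24·log₂(0.24) = 0.4941
−0.25·log₂(0.25) = 0.5000
−0.09·log₂(0.09) = 0.3127
−0.24·log₂(0.24) = 0.4941
Sum ≈ 2.4246 → 2.4246 bits.

2.4246 bits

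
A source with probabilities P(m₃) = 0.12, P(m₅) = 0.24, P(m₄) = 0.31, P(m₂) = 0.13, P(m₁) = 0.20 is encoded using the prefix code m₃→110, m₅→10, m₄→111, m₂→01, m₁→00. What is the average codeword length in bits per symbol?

2.43 bits/symbol

L̄ = Σ pᵢ·ℓᵢ = 0.12·3 + 0.24·2 + 0.31·3 + 0.13·2 + 0.20·2 = 2.43 bits/symbol.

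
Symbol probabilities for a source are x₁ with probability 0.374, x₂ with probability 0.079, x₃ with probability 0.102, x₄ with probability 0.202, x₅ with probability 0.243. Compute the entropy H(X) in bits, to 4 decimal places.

2.1180 bits

H = −Σ pᵢ log₂ pᵢ.
−0.374·log₂(0.374) = 0.5307
−0.079·log₂(0.079) = 0.2893
−0.102·log₂(0.102) = 0.3359
−0.202·log₂(0.202) = 0.4661
−0.243·log₂(0.243) = 0.4960
Sum ≈ 2.1180 → 2.1180 bits.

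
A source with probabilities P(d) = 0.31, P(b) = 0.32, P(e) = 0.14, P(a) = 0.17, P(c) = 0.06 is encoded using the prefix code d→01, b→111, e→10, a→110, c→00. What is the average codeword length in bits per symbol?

L̄ = Σ pᵢ·ℓᵢ = 0.31·2 + 0.32·3 + 0.14·2 + 0.17·3 + 0.06·2 = 2.49 bits/symbol.

2.49 bits/symbol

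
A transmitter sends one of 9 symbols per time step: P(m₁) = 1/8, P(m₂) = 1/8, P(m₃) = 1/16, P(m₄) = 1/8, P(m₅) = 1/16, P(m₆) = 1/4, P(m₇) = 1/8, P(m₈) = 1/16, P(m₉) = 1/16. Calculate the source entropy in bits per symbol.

3 bits

Each probability is a power of 1/2, so log₂(1/p) is an integer.
H = Σ p·log₂(1/p) = 1/8·3 + 1/8·3 + 1/16·4 + 1/8·3 + 1/16·4 + 1/4·2 + 1/8·3 + 1/16·4 + 1/16·4 = 3 bits.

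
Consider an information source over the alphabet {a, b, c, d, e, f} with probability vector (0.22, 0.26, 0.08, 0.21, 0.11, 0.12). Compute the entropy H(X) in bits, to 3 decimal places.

2.468 bits

H = −Σ pᵢ log₂ pᵢ.
−0.22·log₂(0.22) = 0.4806
−0.26·log₂(0.26) = 0.5053
−0.08·log₂(0.08) = 0.2915
−0.21·log₂(0.21) = 0.4728
−0.11·log₂(0.11) = 0.3503
−0.12·log₂(0.12) = 0.3671
Sum ≈ 2.4675 → 2.468 bits.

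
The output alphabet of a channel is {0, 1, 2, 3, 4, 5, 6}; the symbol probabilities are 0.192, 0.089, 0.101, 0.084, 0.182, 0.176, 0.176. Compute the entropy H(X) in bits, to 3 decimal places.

2.732 bits

H = −Σ pᵢ log₂ pᵢ.
−0.192·log₂(0.192) = 0.4571
−0.089·log₂(0.089) = 0.3106
−0.101·log₂(0.101) = 0.3341
−0.084·log₂(0.084) = 0.3002
−0.182·log₂(0.182) = 0.4474
−0.176·log₂(0.176) = 0.4411
−0.176·log₂(0.176) = 0.4411
Sum ≈ 2.7316 → 2.732 bits.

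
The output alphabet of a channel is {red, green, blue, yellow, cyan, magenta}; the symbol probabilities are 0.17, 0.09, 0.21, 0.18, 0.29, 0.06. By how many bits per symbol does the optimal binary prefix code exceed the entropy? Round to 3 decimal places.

0.043 bits

Entropy H = −Σ p log₂ p ≈ 2.4268 bits.
Huffman merges: 3/50+9/100→3/20; 3/20+17/100→8/25; 9/50+21/100→39/100; 29/100+8/25→61/100; 39/100+61/100→1. L = 247/100 ≈ 2.4700.
L − H = 2.4700 − 2.4268 = 0.043 bits.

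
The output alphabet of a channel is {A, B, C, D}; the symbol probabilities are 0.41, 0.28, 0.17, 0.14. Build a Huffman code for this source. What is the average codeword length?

1.9 bits/symbol

Repeatedly combine the two least-probable nodes; the expected code length is the sum of the merged weights.
merge 7/50 + 17/100 → 31/100
merge 7/25 + 31/100 → 59/100
merge 41/100 + 59/100 → 1
L = 31/100 + 59/100 + 1 = 19/10 = 1.9 bits/symbol.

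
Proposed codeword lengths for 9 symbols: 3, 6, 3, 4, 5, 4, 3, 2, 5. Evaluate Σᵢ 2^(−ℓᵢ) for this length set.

With common denominator 2^6 = 64: Σ 2^(−ℓᵢ) = 8/64 + 1/64 + 8/64 + 4/64 + 2/64 + 4/64 + 8/64 + 16/64 + 2/64 = 53/64 = 0.828125.

0.828125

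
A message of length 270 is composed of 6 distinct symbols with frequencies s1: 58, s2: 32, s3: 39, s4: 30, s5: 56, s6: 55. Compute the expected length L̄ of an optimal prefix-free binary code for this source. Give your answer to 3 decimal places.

Probabilities are the counts divided by 270.
Repeatedly combine the two least-probable nodes; the expected code length is the sum of the merged weights.
merge 1/9 + 16/135 → 31/135
merge 13/90 + 11/54 → 47/135
merge 28/135 + 29/135 → 19/45
merge 31/135 + 47/135 → 26/45
merge 19/45 + 26/45 → 1
L = 31/135 + 47/135 + 19/45 + 26/45 + 1 = 116/45 ≈ 2.578 bits/symbol.

2.578 bits/symbol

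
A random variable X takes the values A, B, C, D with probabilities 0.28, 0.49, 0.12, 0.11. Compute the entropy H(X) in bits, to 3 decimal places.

1.736 bits

H = −Σ pᵢ log₂ pᵢ.
−0.28·log₂(0.28) = 0.5142
−0.49·log₂(0.49) = 0.5043
−0.12·log₂(0.12) = 0.3671
−0.11·log₂(0.11) = 0.3503
Sum ≈ 1.7359 → 1.736 bits.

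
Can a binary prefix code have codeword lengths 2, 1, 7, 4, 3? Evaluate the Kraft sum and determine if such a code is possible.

With common denominator 2^7 = 128: Σ 2^(−ℓᵢ) = 32/128 + 64/128 + 1/128 + 8/128 + 16/128 = 121/128 = 0.9453125.
Kraft's inequality requires Σ ≤ 1; here Σ = 0.9453125 ≤ 1, so such a prefix code exists.

0.9453125; yes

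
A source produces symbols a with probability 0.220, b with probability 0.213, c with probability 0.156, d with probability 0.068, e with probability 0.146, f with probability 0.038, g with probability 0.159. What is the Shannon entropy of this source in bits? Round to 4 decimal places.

2.6440 bits

H = −Σ pᵢ log₂ pᵢ.
−0.220·log₂(0.220) = 0.4806
−0.213·log₂(0.213) = 0.4752
−0.156·log₂(0.156) = 0.4181
−0.068·log₂(0.068) = 0.2637
−0.146·log₂(0.146) = 0.4053
−0.038·log₂(0.038) = 0.1793
−0.159·log₂(0.159) = 0.4218
Sum ≈ 2.6440 → 2.6440 bits.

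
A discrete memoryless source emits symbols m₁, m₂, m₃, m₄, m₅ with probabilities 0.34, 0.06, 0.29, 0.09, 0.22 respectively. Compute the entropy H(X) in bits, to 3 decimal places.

H = −Σ pᵢ log₂ pᵢ.
−0.34·log₂(0.34) = 0.5292
−0.06·log₂(0.06) = 0.2435
−0.29·log₂(0.29) = 0.5179
−0.09·log₂(0.09) = 0.3127
−0.22·log₂(0.22) = 0.4806
Sum ≈ 2.0838 → 2.084 bits.

2.084 bits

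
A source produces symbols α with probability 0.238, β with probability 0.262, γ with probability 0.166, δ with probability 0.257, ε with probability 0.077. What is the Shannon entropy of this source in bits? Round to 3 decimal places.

2.218 bits

H = −Σ pᵢ log₂ pᵢ.
−0.238·log₂(0.238) = 0.4929
−0.262·log₂(0.262) = 0.5063
−0.166·log₂(0.166) = 0.4301
−0.257·log₂(0.257) = 0.5038
−0.077·log₂(0.077) = 0.2848
Sum ≈ 2.2178 → 2.218 bits.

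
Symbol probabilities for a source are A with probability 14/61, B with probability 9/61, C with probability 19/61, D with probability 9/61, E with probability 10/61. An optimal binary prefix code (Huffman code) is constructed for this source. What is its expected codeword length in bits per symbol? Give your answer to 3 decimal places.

2.295 bits/symbol

Repeatedly combine the two least-probable nodes; the expected code length is the sum of the merged weights.
merge 9/61 + 9/61 → 18/61
merge 10/61 + 14/61 → 24/61
merge 18/61 + 19/61 → 37/61
merge 24/61 + 37/61 → 1
L = 18/61 + 24/61 + 37/61 + 1 = 140/61 ≈ 2.295 bits/symbol.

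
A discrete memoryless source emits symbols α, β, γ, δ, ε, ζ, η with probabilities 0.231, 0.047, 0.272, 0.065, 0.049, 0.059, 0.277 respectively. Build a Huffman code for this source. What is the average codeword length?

Repeatedly combine the two least-probable nodes; the expected code length is the sum of the merged weights.
merge 47/1000 + 49/1000 → 12/125
merge 59/1000 + 13/200 → 31/250
merge 12/125 + 31/250 → 11/50
merge 11/50 + 231/1000 → 451/1000
merge 34/125 + 277/1000 → 549/1000
merge 451/1000 + 549/1000 → 1
L = 12/125 + 31/250 + 11/50 + 451/1000 + 549/1000 + 1 = 61/25 = 2.44 bits/symbol.

2.44 bits/symbol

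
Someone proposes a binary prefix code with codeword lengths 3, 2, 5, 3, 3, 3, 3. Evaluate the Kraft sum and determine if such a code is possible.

0.90625; yes

With common denominator 2^5 = 32: Σ 2^(−ℓᵢ) = 4/32 + 8/32 + 1/32 + 4/32 + 4/32 + 4/32 + 4/32 = 29/32 = 0.90625.
Kraft's inequality requires Σ ≤ 1; here Σ = 0.90625 ≤ 1, so such a prefix code exists.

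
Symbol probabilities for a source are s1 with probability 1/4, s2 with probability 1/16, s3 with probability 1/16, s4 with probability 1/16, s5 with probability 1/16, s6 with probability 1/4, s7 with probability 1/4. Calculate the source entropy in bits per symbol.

2.5 bits

Each probability is a power of 1/2, so log₂(1/p) is an integer.
H = Σ p·log₂(1/p) = 1/4·2 + 1/16·4 + 1/16·4 + 1/16·4 + 1/16·4 + 1/4·2 + 1/4·2 = 2.5 bits.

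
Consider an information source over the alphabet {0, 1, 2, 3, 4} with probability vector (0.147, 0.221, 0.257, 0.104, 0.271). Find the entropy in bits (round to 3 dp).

H = −Σ pᵢ log₂ pᵢ.
−0.147·log₂(0.147) = 0.4066
−0.221·log₂(0.221) = 0.4813
−0.257·log₂(0.257) = 0.5038
−0.104·log₂(0.104) = 0.3396
−0.271·log₂(0.271) = 0.5105
Sum ≈ 2.2418 → 2.242 bits.

2.242 bits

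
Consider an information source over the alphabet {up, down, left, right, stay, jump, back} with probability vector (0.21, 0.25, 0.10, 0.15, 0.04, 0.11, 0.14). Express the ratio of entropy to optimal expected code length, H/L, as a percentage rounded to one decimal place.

98.8%

Entropy H = −Σ p log₂ p ≈ 2.6487 bits.
Huffman merges: 1/25+1/10→7/50; 11/100+7/50→1/4; 7/50+3/20→29/100; 21/100+1/4→23/50; 1/4+29/100→27/50; 23/50+27/50→1. L = 67/25 ≈ 2.6800.
Efficiency = H/L = 2.6487/2.6800 = 98.8%.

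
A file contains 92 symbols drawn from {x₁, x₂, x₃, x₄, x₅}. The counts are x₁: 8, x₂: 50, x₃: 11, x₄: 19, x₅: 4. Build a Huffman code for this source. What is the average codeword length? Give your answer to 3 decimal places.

Probabilities are the counts divided by 92.
Repeatedly combine the two least-probable nodes; the expected code length is the sum of the merged weights.
merge 1/23 + 2/23 → 3/23
merge 11/92 + 3/23 → 1/4
merge 19/92 + 1/4 → 21/46
merge 21/46 + 25/46 → 1
L = 3/23 + 1/4 + 21/46 + 1 = 169/92 ≈ 1.837 bits/symbol.

1.837 bits/symbol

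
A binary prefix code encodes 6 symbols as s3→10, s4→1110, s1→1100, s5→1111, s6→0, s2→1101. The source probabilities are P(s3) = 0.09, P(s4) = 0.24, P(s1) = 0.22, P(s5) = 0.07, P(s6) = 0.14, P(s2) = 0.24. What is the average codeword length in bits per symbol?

L̄ = Σ pᵢ·ℓᵢ = 0.09·2 + 0.24·4 + 0.22·4 + 0.07·4 + 0.14·1 + 0.24·4 = 3.4 bits/symbol.

3.4 bits/symbol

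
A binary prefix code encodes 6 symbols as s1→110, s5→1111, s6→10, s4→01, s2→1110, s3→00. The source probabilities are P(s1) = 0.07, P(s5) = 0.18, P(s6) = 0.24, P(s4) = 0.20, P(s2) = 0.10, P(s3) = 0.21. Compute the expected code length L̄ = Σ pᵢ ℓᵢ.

2.63 bits/symbol

L̄ = Σ pᵢ·ℓᵢ = 0.07·3 + 0.18·4 + 0.24·2 + 0.20·2 + 0.10·4 + 0.21·2 = 2.63 bits/symbol.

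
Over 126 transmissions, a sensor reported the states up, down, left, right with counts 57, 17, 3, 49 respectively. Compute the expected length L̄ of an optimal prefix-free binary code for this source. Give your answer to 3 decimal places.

1.706 bits/symbol

Probabilities are the counts divided by 126.
Repeatedly combine the two least-probable nodes; the expected code length is the sum of the merged weights.
merge 1/42 + 17/126 → 10/63
merge 10/63 + 7/18 → 23/42
merge 19/42 + 23/42 → 1
L = 10/63 + 23/42 + 1 = 215/126 ≈ 1.706 bits/symbol.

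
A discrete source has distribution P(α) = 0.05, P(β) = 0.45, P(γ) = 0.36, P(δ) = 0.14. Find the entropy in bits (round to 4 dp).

1.6622 bits

H = −Σ pᵢ log₂ pᵢ.
−0.05·log₂(0.05) = 0.2161
−0.45·log₂(0.45) = 0.5184
−0.36·log₂(0.36) = 0.5306
−0.14·log₂(0.14) = 0.3971
Sum ≈ 1.6622 → 1.6622 bits.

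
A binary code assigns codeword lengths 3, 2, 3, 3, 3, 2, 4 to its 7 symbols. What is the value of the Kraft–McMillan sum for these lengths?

1.0625

With common denominator 2^4 = 16: Σ 2^(−ℓᵢ) = 2/16 + 4/16 + 2/16 + 2/16 + 2/16 + 4/16 + 1/16 = 17/16 = 1.0625.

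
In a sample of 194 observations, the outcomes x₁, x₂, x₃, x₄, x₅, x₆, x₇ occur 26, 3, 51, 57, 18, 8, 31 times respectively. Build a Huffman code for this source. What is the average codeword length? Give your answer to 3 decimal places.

2.490 bits/symbol

Probabilities are the counts divided by 194.
Repeatedly combine the two least-probable nodes; the expected code length is the sum of the merged weights.
merge 3/194 + 4/97 → 11/194
merge 11/194 + 9/97 → 29/194
merge 13/97 + 29/194 → 55/194
merge 31/194 + 51/194 → 41/97
merge 55/194 + 57/194 → 56/97
merge 41/97 + 56/97 → 1
L = 11/194 + 29/194 + 55/194 + 41/97 + 56/97 + 1 = 483/194 ≈ 2.490 bits/symbol.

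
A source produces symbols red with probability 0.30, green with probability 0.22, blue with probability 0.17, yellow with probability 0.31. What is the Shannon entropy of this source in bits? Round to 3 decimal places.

H = −Σ pᵢ log₂ pᵢ.
−0.30·log₂(0.30) = 0.5211
−0.22·log₂(0.22) = 0.4806
−0.17·log₂(0.17) = 0.4346
−0.31·log₂(0.31) = 0.5238
Sum ≈ 1.9600 → 1.960 bits.

1.960 bits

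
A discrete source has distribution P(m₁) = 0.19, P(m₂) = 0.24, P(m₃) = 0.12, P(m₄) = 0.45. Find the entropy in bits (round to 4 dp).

H = −Σ pᵢ log₂ pᵢ.
−0.19·log₂(0.19) = 0.4552
−0.24·log₂(0.24) = 0.4941
−0.12·log₂(0.12) = 0.3671
−0.45·log₂(0.45) = 0.5184
Sum ≈ 1.8348 → 1.8348 bits.

1.8348 bits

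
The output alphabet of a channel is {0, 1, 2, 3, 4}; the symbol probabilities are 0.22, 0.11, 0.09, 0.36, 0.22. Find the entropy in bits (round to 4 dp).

H = −Σ pᵢ log₂ pᵢ.
−0.22·log₂(0.22) = 0.4806
−0.11·log₂(0.11) = 0.3503
−0.09·log₂(0.09) = 0.3127
−0.36·log₂(0.36) = 0.5306
−0.22·log₂(0.22) = 0.4806
Sum ≈ 2.1547 → 2.1547 bits.

2.1547 bits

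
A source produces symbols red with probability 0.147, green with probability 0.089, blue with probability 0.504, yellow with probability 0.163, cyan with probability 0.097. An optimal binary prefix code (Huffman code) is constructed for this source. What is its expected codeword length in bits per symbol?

Repeatedly combine the two least-probable nodes; the expected code length is the sum of the merged weights.
merge 89/1000 + 97/1000 → 93/500
merge 147/1000 + 163/1000 → 31/100
merge 93/500 + 31/100 → 62/125
merge 62/125 + 63/125 → 1
L = 93/500 + 31/100 + 62/125 + 1 = 249/125 = 1.992 bits/symbol.

1.992 bits/symbol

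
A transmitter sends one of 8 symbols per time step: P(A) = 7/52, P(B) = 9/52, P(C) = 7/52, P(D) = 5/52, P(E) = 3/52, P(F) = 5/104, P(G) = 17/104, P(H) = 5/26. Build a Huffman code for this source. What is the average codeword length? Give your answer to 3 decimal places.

2.913 bits/symbol

Repeatedly combine the two least-probable nodes; the expected code length is the sum of the merged weights.
merge 5/104 + 3/52 → 11/104
merge 5/52 + 11/104 → 21/104
merge 7/52 + 7/52 → 7/26
merge 17/104 + 9/52 → 35/104
merge 5/26 + 21/104 → 41/104
merge 7/26 + 35/104 → 63/104
merge 41/104 + 63/104 → 1
L = 11/104 + 21/104 + 7/26 + 35/104 + 41/104 + 63/104 + 1 = 303/104 ≈ 2.913 bits/symbol.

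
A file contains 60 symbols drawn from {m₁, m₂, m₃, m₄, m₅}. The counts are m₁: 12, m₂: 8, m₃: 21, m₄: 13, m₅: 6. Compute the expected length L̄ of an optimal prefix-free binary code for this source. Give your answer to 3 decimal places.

Probabilities are the counts divided by 60.
Repeatedly combine the two least-probable nodes; the expected code length is the sum of the merged weights.
merge 1/10 + 2/15 → 7/30
merge 1/5 + 13/60 → 5/12
merge 7/30 + 7/20 → 7/12
merge 5/12 + 7/12 → 1
L = 7/30 + 5/12 + 7/12 + 1 = 67/30 ≈ 2.233 bits/symbol.

2.233 bits/symbol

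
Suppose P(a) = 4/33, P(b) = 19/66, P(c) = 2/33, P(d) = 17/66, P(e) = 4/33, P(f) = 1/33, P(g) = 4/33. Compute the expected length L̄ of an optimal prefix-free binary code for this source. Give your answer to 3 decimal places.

2.545 bits/symbol

Repeatedly combine the two least-probable nodes; the expected code length is the sum of the merged weights.
merge 1/33 + 2/33 → 1/11
merge 1/11 + 4/33 → 7/33
merge 4/33 + 4/33 → 8/33
merge 7/33 + 8/33 → 5/11
merge 17/66 + 19/66 → 6/11
merge 5/11 + 6/11 → 1
L = 1/11 + 7/33 + 8/33 + 5/11 + 6/11 + 1 = 28/11 ≈ 2.545 bits/symbol.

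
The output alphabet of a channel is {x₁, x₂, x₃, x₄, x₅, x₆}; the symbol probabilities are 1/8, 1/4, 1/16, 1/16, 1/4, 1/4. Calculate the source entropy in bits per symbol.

2.375 bits

Each probability is a power of 1/2, so log₂(1/p) is an integer.
H = Σ p·log₂(1/p) = 1/8·3 + 1/4·2 + 1/16·4 + 1/16·4 + 1/4·2 + 1/4·2 = 2.375 bits.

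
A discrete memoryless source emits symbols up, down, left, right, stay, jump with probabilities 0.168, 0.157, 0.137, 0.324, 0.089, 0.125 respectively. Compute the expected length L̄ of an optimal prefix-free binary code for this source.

2.508 bits/symbol

Repeatedly combine the two least-probable nodes; the expected code length is the sum of the merged weights.
merge 89/1000 + 1/8 → 107/500
merge 137/1000 + 157/1000 → 147/500
merge 21/125 + 107/500 → 191/500
merge 147/500 + 81/250 → 309/500
merge 191/500 + 309/500 → 1
L = 107/500 + 147/500 + 191/500 + 309/500 + 1 = 627/250 = 2.508 bits/symbol.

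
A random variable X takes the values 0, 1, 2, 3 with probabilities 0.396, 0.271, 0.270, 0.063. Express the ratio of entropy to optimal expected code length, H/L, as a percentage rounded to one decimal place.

Entropy H = −Σ p log₂ p ≈ 1.8010 bits.
Huffman merges: 63/1000+27/100→333/1000; 271/1000+333/1000→151/250; 99/250+151/250→1. L = 1937/1000 ≈ 1.9370.
Efficiency = H/L = 1.8010/1.9370 = 93.0%.

93.0%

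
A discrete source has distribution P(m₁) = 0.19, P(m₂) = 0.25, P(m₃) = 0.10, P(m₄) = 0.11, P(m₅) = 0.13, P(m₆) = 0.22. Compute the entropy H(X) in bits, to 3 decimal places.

H = −Σ pᵢ log₂ pᵢ.
−0.19·log₂(0.19) = 0.4552
−0.25·log₂(0.25) = 0.5000
−0.10·log₂(0.10) = 0.3322
−0.11·log₂(0.11) = 0.3503
−0.13·log₂(0.13) = 0.3826
−0.22·log₂(0.22) = 0.4806
Sum ≈ 2.5009 → 2.501 bits.

2.501 bits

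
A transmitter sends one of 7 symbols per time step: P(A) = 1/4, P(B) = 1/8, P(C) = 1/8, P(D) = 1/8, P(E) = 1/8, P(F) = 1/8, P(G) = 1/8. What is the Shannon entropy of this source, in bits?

Each probability is a power of 1/2, so log₂(1/p) is an integer.
H = Σ p·log₂(1/p) = 1/4·2 + 1/8·3 + 1/8·3 + 1/8·3 + 1/8·3 + 1/8·3 + 1/8·3 = 2.75 bits.

2.75 bits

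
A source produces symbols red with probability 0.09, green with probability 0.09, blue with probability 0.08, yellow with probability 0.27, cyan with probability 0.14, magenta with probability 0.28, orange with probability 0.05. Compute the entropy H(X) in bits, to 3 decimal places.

2.554 bits

H = −Σ pᵢ log₂ pᵢ.
−0.09·log₂(0.09) = 0.3127
−0.09·log₂(0.09) = 0.3127
−0.08·log₂(0.08) = 0.2915
−0.27·log₂(0.27) = 0.5100
−0.14·log₂(0.14) = 0.3971
−0.28·log₂(0.28) = 0.5142
−0.05·log₂(0.05) = 0.2161
Sum ≈ 2.5543 → 2.554 bits.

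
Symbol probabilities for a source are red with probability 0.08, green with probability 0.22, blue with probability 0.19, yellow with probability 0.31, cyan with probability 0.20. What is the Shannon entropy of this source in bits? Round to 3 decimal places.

H = −Σ pᵢ log₂ pᵢ.
−0.08·log₂(0.08) = 0.2915
−0.22·log₂(0.22) = 0.4806
−0.19·log₂(0.19) = 0.4552
−0.31·log₂(0.31) = 0.5238
−0.20·log₂(0.20) = 0.4644
Sum ≈ 2.2155 → 2.215 bits.

2.215 bits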